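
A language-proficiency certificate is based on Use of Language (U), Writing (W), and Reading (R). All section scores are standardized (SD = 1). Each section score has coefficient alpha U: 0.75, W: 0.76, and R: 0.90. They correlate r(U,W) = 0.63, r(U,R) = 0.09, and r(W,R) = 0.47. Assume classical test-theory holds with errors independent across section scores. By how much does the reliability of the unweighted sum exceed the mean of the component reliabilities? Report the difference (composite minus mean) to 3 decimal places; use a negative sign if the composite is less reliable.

0.087

Var(sum) = 3 + 2.38 = 5.38; true-score variance = 2.41 + 2.38 = 4.79; composite reliability = 0.8903.
Mean component reliability = 0.8033.
Difference = 0.8903 − 0.8033 = 0.087.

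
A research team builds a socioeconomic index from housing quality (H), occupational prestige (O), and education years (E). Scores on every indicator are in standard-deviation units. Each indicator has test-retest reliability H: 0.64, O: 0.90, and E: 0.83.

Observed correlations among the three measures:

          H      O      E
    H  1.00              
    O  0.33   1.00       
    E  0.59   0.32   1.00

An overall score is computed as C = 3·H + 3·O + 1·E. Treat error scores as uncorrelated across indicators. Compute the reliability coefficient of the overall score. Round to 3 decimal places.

0.858

Var(C) = 3² + 3² + 1 + 2·[9·0.33 + 3·0.59 + 3·0.32] = 19 + 11.4 = 30.4.
Under uncorrelated errors the observed covariances equal the true-score covariances, so only the own-variance terms attenuate.
True-score variance = [3²·0.64 + 3²·0.90 + 0.83] + 11.4 = 14.69 + 11.4 = 26.09.
Reliability = 26.09 / 30.4 = 0.858.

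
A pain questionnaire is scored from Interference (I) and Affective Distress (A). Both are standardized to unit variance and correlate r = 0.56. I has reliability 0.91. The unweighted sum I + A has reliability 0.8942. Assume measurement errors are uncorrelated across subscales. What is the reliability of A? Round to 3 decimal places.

0.760

Var(I+A) = 2 + 2·0.56 = 3.120.
True-score variance = ρ_I + ρ_A + 2·0.56, so 0.8942 = (0.91 + ρ_A + 1.12) / 3.120.
ρ_A = 0.8942·3.120 − 0.91 − 1.12 = 0.760.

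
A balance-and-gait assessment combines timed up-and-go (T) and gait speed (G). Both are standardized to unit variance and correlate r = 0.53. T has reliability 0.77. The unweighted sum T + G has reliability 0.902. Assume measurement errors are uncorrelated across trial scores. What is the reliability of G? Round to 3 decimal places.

Var(T+G) = 2 + 2·0.53 = 3.060.
True-score variance = ρ_T + ρ_G + 2·0.53, so 0.902 = (0.77 + ρ_G + 1.06) / 3.060.
ρ_G = 0.902·3.060 − 0.77 − 1.06 = 0.930.

0.930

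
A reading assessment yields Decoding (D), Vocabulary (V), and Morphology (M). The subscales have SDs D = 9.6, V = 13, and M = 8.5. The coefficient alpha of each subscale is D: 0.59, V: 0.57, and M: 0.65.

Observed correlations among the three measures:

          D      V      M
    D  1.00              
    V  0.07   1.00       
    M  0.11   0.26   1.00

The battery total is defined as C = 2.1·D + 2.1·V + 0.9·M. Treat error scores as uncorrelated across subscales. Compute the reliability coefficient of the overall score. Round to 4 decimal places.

Var(C) = 2.1²·9.6² + 2.1²·13² + 0.9²·8.5² + 2·[4.41·9.6·13·0.07 + 1.89·9.6·8.5·0.11 + 1.89·13·8.5·0.26] = 1210.24 + 219.58 = 1429.82.
Under uncorrelated errors the observed covariances equal the true-score covariances, so only the own-variance terms attenuate.
True-score variance = [2.1²·9.6²·0.59 + 2.1²·13²·0.57 + 0.9²·8.5²·0.65] + 219.58 = 702.646 + 219.58 = 922.226.
Reliability = 922.226 / 1429.82 = 0.6450.

0.6450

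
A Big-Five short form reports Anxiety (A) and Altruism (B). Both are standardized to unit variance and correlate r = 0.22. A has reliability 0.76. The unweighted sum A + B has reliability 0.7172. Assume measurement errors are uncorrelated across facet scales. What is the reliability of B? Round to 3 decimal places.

Var(A+B) = 2 + 2·0.22 = 2.440.
True-score variance = ρ_A + ρ_B + 2·0.22, so 0.7172 = (0.76 + ρ_B + 0.44) / 2.440.
ρ_B = 0.7172·2.440 − 0.76 − 0.44 = 0.550.

0.550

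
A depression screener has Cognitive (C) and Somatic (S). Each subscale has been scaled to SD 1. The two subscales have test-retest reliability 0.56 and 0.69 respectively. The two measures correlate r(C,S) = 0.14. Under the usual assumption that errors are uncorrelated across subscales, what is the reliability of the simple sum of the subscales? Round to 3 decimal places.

0.671

Var(C+S) = 2 + 2·[0.14] = 2 + 0.28 = 2.28.
Under uncorrelated errors the observed covariances equal the true-score covariances, so only the own-variance terms attenuate.
True-score variance = [0.56 + 0.69] + 0.28 = 1.25 + 0.28 = 1.53.
Reliability = 1.53 / 2.28 = 0.671.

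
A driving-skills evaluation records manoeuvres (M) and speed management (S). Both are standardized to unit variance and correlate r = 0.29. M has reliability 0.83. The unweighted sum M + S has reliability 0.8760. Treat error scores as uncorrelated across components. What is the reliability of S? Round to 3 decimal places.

0.850

Var(M+S) = 2 + 2·0.29 = 2.580.
True-score variance = ρ_M + ρ_S + 2·0.29, so 0.8760 = (0.83 + ρ_S + 0.58) / 2.580.
ρ_S = 0.8760·2.580 − 0.83 − 0.58 = 0.850.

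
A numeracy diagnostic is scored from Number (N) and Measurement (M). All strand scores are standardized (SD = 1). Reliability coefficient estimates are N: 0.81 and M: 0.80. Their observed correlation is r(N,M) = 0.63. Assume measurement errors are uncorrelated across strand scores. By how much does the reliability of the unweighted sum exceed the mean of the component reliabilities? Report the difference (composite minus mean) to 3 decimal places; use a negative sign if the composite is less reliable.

Var(sum) = 2 + 1.26 = 3.26; true-score variance = 1.61 + 1.26 = 2.87; composite reliability = 0.8804.
Mean component reliability = 0.8050.
Difference = 0.8804 − 0.8050 = 0.075.

0.075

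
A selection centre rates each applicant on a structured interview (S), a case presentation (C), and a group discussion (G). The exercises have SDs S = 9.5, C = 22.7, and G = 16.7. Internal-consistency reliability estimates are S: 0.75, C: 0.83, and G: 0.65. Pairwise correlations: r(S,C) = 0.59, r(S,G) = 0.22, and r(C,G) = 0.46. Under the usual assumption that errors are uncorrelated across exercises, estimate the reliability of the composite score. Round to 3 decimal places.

0.867

Var(S+C+G) = 9.5² + 22.7² + 16.7² + 2·[9.5·22.7·0.59 + 9.5·16.7·0.22 + 22.7·16.7·0.46] = 884.43 + 673.036 = 1557.47.
Because errors are independent across components, Cov(Tᵢ,Tⱼ) = Cov(Xᵢ,Xⱼ); the off-diagonal part of the true-score variance is the same as above.
True-score variance = [9.5²·0.75 + 22.7²·0.83 + 16.7²·0.65] + 673.036 = 676.657 + 673.036 = 1349.69.
Reliability = 1349.69 / 1557.47 = 0.867.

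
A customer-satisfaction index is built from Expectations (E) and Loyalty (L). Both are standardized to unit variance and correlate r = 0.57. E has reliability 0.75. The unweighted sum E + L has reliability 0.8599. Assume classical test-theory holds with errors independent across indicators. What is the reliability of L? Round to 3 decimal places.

Var(E+L) = 2 + 2·0.57 = 3.140.
True-score variance = ρ_E + ρ_L + 2·0.57, so 0.8599 = (0.75 + ρ_L + 1.14) / 3.140.
ρ_L = 0.8599·3.140 − 0.75 − 1.14 = 0.810.

0.810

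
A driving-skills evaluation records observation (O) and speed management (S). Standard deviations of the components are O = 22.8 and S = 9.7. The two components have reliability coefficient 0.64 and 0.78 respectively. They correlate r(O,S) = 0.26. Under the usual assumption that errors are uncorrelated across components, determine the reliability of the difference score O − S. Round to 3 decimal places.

0.583

Var(O−S) = 22.8² + 9.7² − 2·22.8·9.7·0.26 = 613.93 − 115.003 = 498.927.
With uncorrelated errors the cross-covariances are all true-score covariance, so they carry over unchanged; only the diagonal terms shrink to ρᵢσᵢ².
True-score variance = [22.8²·0.64 + 9.7²·0.78] − 115.003 = 406.088 − 115.003 = 291.085.
Reliability = 291.085 / 498.927 = 0.583.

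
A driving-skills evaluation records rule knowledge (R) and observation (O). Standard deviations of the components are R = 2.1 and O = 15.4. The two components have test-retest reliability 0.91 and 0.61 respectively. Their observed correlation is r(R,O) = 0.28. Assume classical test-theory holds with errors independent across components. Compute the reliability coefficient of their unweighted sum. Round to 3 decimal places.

Var(R+O) = 2.1² + 15.4² + 2·[2.1·15.4·0.28] = 241.57 + 18.1104 = 259.68.
Because errors are independent across components, Cov(Tᵢ,Tⱼ) = Cov(Xᵢ,Xⱼ); the off-diagonal part of the true-score variance is the same as above.
True-score variance = [2.1²·0.91 + 15.4²·0.61] + 18.1104 = 148.681 + 18.1104 = 166.791.
Reliability = 166.791 / 259.68 = 0.642.

0.642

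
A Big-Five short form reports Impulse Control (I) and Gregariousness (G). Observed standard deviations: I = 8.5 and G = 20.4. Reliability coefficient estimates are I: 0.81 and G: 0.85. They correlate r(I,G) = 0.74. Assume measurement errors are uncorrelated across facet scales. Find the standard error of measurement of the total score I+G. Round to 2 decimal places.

Var(total) = 488.41 + 256.632 = 745.042.
True-score variance = 412.258 + 256.632 = 668.89, so reliability = 0.8978.
Error variance = 745.042 − 668.89 = 76.1515; SEM = √76.1515 = 8.73.

8.73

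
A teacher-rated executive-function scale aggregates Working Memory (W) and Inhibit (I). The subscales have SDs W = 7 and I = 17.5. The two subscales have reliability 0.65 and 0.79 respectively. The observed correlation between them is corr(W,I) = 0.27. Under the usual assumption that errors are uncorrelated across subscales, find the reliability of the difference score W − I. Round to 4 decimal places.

0.7182

Var(W−I) = 7² + 17.5² − 2·7·17.5·0.27 = 355.25 − 66.15 = 289.1.
With uncorrelated errors the cross-covariances are all true-score covariance, so they carry over unchanged; only the diagonal terms shrink to ρᵢσᵢ².
True-score variance = [7²·0.65 + 17.5²·0.79] − 66.15 = 273.788 − 66.15 = 207.638.
Reliability = 207.638 / 289.1 = 0.7182.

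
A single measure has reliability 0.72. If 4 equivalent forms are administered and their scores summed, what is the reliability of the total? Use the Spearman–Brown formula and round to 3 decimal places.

ρ_k = kρ / (1 + (k−1)ρ) = 4·0.72 / (1 + 3·0.72) = 2.880 / 3.160 = 0.911.

0.911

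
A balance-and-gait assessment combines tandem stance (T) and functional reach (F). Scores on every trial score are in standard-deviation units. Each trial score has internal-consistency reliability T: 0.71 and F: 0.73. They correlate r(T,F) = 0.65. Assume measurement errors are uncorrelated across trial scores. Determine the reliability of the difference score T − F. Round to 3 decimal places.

0.200

Var(T−F) = 1 + 1 − 2·0.65 = 2 − 1.3 = 0.7.
Under uncorrelated errors the observed covariances equal the true-score covariances, so only the own-variance terms attenuate.
True-score variance = [0.71 + 0.73] − 1.3 = 1.44 − 1.3 = 0.14.
Reliability = 0.14 / 0.7 = 0.200.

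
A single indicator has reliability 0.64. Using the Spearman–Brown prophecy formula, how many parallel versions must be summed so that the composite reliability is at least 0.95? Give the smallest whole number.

k ≥ ρ*(1−ρ₁)/(ρ₁(1−ρ*)) = 0.95·0.36 / (0.64·0.05) = 10.687.
Smallest integer k = 11.

11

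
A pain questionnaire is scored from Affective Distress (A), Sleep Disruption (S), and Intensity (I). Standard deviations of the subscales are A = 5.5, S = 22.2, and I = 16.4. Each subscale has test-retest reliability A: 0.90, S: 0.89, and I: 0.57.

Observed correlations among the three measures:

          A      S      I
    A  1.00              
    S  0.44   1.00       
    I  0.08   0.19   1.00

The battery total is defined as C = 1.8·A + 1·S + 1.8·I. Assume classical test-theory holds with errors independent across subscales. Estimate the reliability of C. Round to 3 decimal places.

Var(C) = 1.8²·5.5² + 22.2² + 1.8²·16.4² + 2·[1.8·5.5·22.2·0.44 + 3.24·5.5·16.4·0.08 + 1.8·22.2·16.4·0.19] = 1462.28 + 489.197 = 1951.48.
Under uncorrelated errors the observed covariances equal the true-score covariances, so only the own-variance terms attenuate.
True-score variance = [1.8²·5.5²·0.90 + 22.2²·0.89 + 1.8²·16.4²·0.57] + 489.197 = 1023.55 + 489.197 = 1512.75.
Reliability = 1512.75 / 1951.48 = 0.775.

0.775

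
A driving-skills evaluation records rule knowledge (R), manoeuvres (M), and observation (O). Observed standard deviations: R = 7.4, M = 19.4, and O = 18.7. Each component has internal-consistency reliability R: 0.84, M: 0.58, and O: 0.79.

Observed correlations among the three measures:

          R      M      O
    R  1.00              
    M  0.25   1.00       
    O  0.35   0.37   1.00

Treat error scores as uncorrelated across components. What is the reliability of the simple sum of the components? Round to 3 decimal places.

Var(R+M+O) = 7.4² + 19.4² + 18.7² + 2·[7.4·19.4·0.25 + 7.4·18.7·0.35 + 19.4·18.7·0.37] = 780.81 + 437.103 = 1217.91.
Because errors are independent across components, Cov(Tᵢ,Tⱼ) = Cov(Xᵢ,Xⱼ); the off-diagonal part of the true-score variance is the same as above.
True-score variance = [7.4²·0.84 + 19.4²·0.58 + 18.7²·0.79] + 437.103 = 540.542 + 437.103 = 977.645.
Reliability = 977.645 / 1217.91 = 0.803.

0.803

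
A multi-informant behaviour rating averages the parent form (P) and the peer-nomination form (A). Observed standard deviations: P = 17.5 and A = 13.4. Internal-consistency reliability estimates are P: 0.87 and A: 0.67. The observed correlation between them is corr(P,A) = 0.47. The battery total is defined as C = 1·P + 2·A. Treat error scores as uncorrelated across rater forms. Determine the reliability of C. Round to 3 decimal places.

0.811

Var(C) = 17.5² + 2²·13.4² + 2·[2·17.5·13.4·0.47] = 1024.49 + 440.86 = 1465.35.
With uncorrelated errors the cross-covariances are all true-score covariance, so they carry over unchanged; only the diagonal terms shrink to ρᵢσᵢ².
True-score variance = [17.5²·0.87 + 2²·13.4²·0.67] + 440.86 = 747.658 + 440.86 = 1188.52.
Reliability = 1188.52 / 1465.35 = 0.811.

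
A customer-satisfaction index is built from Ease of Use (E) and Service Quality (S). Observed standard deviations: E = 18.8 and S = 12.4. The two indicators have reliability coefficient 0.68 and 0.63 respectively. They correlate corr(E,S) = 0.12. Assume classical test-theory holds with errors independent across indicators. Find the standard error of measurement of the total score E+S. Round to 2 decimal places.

Var(total) = 507.2 + 55.9488 = 563.149.
True-score variance = 337.208 + 55.9488 = 393.157, so reliability = 0.6981.
Error variance = 563.149 − 393.157 = 169.992; SEM = √169.992 = 13.04.

13.04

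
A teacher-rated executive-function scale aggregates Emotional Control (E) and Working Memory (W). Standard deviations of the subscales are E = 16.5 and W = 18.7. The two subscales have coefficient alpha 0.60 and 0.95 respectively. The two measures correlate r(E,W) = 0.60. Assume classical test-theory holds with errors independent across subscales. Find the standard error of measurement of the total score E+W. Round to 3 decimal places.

Var(total) = 621.94 + 370.26 = 992.2.
True-score variance = 495.555 + 370.26 = 865.815, so reliability = 0.8726.
Error variance = 992.2 − 865.815 = 126.385; SEM = √126.385 = 11.242.

11.242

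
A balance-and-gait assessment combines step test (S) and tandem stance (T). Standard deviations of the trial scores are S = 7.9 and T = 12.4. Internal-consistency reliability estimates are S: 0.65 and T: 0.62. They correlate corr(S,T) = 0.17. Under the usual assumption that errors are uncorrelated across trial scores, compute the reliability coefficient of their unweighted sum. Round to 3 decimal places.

Var(S+T) = 7.9² + 12.4² + 2·[7.9·12.4·0.17] = 216.17 + 33.3064 = 249.476.
Because errors are independent across components, Cov(Tᵢ,Tⱼ) = Cov(Xᵢ,Xⱼ); the off-diagonal part of the true-score variance is the same as above.
True-score variance = [7.9²·0.65 + 12.4²·0.62] + 33.3064 = 135.898 + 33.3064 = 169.204.
Reliability = 169.204 / 249.476 = 0.678.

0.678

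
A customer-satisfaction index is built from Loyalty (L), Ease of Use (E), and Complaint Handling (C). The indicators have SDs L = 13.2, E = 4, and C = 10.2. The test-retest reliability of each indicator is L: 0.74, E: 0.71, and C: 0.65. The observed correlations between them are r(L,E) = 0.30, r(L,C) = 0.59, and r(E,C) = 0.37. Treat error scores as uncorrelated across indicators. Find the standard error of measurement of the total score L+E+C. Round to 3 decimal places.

9.293

Var(total) = 294.28 + 220.747 = 515.027.
True-score variance = 207.924 + 220.747 = 428.671, so reliability = 0.8323.
Error variance = 515.027 − 428.671 = 86.3564; SEM = √86.3564 = 9.293.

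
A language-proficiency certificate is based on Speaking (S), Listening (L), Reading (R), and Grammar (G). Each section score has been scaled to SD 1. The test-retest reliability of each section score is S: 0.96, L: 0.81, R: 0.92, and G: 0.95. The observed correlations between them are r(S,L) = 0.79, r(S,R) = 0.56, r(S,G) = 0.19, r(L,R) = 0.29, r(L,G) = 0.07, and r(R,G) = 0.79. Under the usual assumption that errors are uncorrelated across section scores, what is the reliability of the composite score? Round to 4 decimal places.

0.9616

Var(S+L+R+G) = 4 + 2·[0.79 + 0.56 + 0.19 + 0.29 + 0.07 + 0.79] = 4 + 5.38 = 9.38.
Under uncorrelated errors the observed covariances equal the true-score covariances, so only the own-variance terms attenuate.
True-score variance = [0.96 + 0.81 + 0.92 + 0.95] + 5.38 = 3.64 + 5.38 = 9.02.
Reliability = 9.02 / 9.38 = 0.9616.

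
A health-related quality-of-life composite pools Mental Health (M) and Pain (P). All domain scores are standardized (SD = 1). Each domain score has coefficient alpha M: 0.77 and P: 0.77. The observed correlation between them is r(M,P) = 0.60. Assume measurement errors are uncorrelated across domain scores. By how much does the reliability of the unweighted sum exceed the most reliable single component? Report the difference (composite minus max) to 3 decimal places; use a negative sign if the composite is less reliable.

0.086

Var(sum) = 2 + 1.2 = 3.2; true-score variance = 1.54 + 1.2 = 2.74; composite reliability = 0.8563.
Max component reliability = 0.7700.
Difference = 0.8563 − 0.7700 = 0.086.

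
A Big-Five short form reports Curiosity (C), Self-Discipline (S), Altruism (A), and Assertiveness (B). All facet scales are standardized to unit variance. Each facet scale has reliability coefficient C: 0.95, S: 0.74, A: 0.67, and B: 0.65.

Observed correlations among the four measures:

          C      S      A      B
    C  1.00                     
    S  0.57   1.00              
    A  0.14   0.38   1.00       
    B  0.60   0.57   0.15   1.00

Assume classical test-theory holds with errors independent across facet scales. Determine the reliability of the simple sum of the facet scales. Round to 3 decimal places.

0.888

Var(C+S+A+B) = 4 + 2·[0.57 + 0.14 + 0.60 + 0.38 + 0.57 + 0.15] = 4 + 4.82 = 8.82.
Under uncorrelated errors the observed covariances equal the true-score covariances, so only the own-variance terms attenuate.
True-score variance = [0.95 + 0.74 + 0.67 + 0.65] + 4.82 = 3.01 + 4.82 = 7.83.
Reliability = 7.83 / 8.82 = 0.888.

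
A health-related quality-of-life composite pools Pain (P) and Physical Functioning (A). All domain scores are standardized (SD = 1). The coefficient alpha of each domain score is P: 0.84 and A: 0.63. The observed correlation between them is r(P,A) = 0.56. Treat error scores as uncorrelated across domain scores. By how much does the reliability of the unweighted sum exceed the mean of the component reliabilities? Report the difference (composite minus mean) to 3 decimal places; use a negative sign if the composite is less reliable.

0.095

Var(sum) = 2 + 1.12 = 3.12; true-score variance = 1.47 + 1.12 = 2.59; composite reliability = 0.8301.
Mean component reliability = 0.7350.
Difference = 0.8301 − 0.7350 = 0.095.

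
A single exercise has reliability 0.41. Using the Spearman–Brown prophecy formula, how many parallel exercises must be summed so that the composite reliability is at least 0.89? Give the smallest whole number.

k ≥ ρ*(1−ρ₁)/(ρ₁(1−ρ*)) = 0.89·0.59 / (0.41·0.11) = 11.643.
Smallest integer k = 12.

12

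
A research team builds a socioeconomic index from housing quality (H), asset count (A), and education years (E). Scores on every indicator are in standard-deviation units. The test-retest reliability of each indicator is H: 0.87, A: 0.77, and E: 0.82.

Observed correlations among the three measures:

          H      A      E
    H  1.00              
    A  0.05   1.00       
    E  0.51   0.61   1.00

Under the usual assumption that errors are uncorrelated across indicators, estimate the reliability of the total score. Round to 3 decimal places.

0.899

Var(H+A+E) = 3 + 2·[0.05 + 0.51 + 0.61] = 3 + 2.34 = 5.34.
Because errors are independent across components, Cov(Tᵢ,Tⱼ) = Cov(Xᵢ,Xⱼ); the off-diagonal part of the true-score variance is the same as above.
True-score variance = [0.87 + 0.77 + 0.82] + 2.34 = 2.46 + 2.34 = 4.8.
Reliability = 4.8 / 5.34 = 0.899.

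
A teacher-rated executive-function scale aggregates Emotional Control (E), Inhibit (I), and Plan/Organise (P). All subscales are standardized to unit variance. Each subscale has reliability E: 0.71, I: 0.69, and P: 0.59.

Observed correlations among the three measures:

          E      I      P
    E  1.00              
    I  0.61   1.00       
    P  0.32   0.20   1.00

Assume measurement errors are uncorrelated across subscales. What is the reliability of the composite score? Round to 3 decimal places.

0.808

Var(E+I+P) = 3 + 2·[0.61 + 0.32 + 0.20] = 3 + 2.26 = 5.26.
With uncorrelated errors the cross-covariances are all true-score covariance, so they carry over unchanged; only the diagonal terms shrink to ρᵢσᵢ².
True-score variance = [0.71 + 0.69 + 0.59] + 2.26 = 1.99 + 2.26 = 4.25.
Reliability = 4.25 / 5.26 = 0.808.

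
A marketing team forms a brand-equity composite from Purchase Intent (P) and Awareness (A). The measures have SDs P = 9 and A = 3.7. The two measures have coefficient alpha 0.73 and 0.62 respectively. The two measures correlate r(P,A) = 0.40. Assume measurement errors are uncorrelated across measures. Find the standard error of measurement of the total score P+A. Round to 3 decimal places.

5.203

Var(total) = 94.69 + 26.64 = 121.33.
True-score variance = 67.6178 + 26.64 = 94.2578, so reliability = 0.7769.
Error variance = 121.33 − 94.2578 = 27.0722; SEM = √27.0722 = 5.203.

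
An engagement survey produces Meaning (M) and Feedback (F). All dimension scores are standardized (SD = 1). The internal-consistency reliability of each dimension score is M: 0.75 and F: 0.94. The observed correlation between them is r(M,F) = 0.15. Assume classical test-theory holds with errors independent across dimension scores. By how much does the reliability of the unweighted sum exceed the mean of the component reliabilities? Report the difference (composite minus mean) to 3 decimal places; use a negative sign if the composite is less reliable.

0.020

Var(sum) = 2 + 0.3 = 2.3; true-score variance = 1.69 + 0.3 = 1.99; composite reliability = 0.8652.
Mean component reliability = 0.8450.
Difference = 0.8652 − 0.8450 = 0.020.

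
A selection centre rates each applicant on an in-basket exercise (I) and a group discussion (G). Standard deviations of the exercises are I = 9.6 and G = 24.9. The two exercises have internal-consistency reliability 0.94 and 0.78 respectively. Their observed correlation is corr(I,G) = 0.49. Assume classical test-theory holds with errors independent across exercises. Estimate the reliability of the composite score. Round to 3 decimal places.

Var(I+G) = 9.6² + 24.9² + 2·[9.6·24.9·0.49] = 712.17 + 234.259 = 946.429.
Under uncorrelated errors the observed covariances equal the true-score covariances, so only the own-variance terms attenuate.
True-score variance = [9.6²·0.94 + 24.9²·0.78] + 234.259 = 570.238 + 234.259 = 804.497.
Reliability = 804.497 / 946.429 = 0.850.

0.850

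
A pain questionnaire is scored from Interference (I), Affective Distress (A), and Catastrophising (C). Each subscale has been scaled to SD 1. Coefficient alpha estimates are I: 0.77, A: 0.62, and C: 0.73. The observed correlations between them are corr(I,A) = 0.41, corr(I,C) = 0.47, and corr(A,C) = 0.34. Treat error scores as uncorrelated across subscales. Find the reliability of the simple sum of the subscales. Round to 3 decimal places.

Var(I+A+C) = 3 + 2·[0.41 + 0.47 + 0.34] = 3 + 2.44 = 5.44.
Under uncorrelated errors the observed covariances equal the true-score covariances, so only the own-variance terms attenuate.
True-score variance = [0.77 + 0.62 + 0.73] + 2.44 = 2.12 + 2.44 = 4.56.
Reliability = 4.56 / 5.44 = 0.838.

0.838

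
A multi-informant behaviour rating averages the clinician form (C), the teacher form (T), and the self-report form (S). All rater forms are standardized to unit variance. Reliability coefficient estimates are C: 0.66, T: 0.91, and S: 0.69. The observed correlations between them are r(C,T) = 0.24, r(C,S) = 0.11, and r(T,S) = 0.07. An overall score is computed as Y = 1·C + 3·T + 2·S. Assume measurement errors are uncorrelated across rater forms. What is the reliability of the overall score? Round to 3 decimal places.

Var(Y) = 1 + 3² + 2² + 2·[3·0.24 + 2·0.11 + 6·0.07] = 14 + 2.72 = 16.72.
Under uncorrelated errors the observed covariances equal the true-score covariances, so only the own-variance terms attenuate.
True-score variance = [0.66 + 3²·0.91 + 2²·0.69] + 2.72 = 11.61 + 2.72 = 14.33.
Reliability = 14.33 / 16.72 = 0.857.

0.857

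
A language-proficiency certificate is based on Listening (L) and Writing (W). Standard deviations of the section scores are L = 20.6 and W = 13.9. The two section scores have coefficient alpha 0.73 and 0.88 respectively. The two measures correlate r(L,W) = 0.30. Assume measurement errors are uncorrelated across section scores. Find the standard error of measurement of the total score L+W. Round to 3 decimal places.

Var(total) = 617.57 + 171.804 = 789.374.
True-score variance = 479.808 + 171.804 = 651.612, so reliability = 0.8255.
Error variance = 789.374 − 651.612 = 137.762; SEM = √137.762 = 11.737.

11.737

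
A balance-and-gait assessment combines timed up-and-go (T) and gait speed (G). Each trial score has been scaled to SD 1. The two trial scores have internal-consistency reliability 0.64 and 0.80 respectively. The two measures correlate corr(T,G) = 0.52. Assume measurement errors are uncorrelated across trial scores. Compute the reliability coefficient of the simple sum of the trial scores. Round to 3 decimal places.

Var(T+G) = 2 + 2·[0.52] = 2 + 1.04 = 3.04.
Because errors are independent across components, Cov(Tᵢ,Tⱼ) = Cov(Xᵢ,Xⱼ); the off-diagonal part of the true-score variance is the same as above.
True-score variance = [0.64 + 0.80] + 1.04 = 1.44 + 1.04 = 2.48.
Reliability = 2.48 / 3.04 = 0.816.

0.816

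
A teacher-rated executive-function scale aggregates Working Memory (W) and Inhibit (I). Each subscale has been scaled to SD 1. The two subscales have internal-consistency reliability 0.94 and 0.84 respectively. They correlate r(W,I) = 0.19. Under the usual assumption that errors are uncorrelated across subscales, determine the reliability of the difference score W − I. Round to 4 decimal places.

0.8642

Var(W−I) = 1 + 1 − 2·0.19 = 2 − 0.38 = 1.62.
With uncorrelated errors the cross-covariances are all true-score covariance, so they carry over unchanged; only the diagonal terms shrink to ρᵢσᵢ².
True-score variance = [0.94 + 0.84] − 0.38 = 1.78 − 0.38 = 1.4.
Reliability = 1.4 / 1.62 = 0.8642.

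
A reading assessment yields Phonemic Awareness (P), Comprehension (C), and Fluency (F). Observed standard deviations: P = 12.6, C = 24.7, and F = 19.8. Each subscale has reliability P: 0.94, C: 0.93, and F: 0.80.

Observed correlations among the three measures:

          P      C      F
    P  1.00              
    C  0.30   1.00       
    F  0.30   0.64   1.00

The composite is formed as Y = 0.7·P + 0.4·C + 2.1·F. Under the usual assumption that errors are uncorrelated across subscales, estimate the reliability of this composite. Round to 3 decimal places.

Var(Y) = 0.7²·12.6² + 0.4²·24.7² + 2.1²·19.8² + 2·[0.28·12.6·24.7·0.30 + 1.47·12.6·19.8·0.30 + 0.84·24.7·19.8·0.64] = 1904.3 + 798.164 = 2702.47.
Because errors are independent across components, Cov(Tᵢ,Tⱼ) = Cov(Xᵢ,Xⱼ); the off-diagonal part of the true-score variance is the same as above.
True-score variance = [0.7²·12.6²·0.94 + 0.4²·24.7²·0.93 + 2.1²·19.8²·0.80] + 798.164 = 1547.02 + 798.164 = 2345.19.
Reliability = 2345.19 / 2702.47 = 0.868.

0.868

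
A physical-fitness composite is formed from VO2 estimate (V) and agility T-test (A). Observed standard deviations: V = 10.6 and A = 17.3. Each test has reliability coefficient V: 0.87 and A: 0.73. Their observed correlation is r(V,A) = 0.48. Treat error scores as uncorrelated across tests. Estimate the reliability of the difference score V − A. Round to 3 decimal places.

Var(V−A) = 10.6² + 17.3² − 2·10.6·17.3·0.48 = 411.65 − 176.045 = 235.605.
Because errors are independent across components, Cov(Tᵢ,Tⱼ) = Cov(Xᵢ,Xⱼ); the off-diagonal part of the true-score variance is the same as above.
True-score variance = [10.6²·0.87 + 17.3²·0.73] − 176.045 = 316.235 − 176.045 = 140.19.
Reliability = 140.19 / 235.605 = 0.595.

0.595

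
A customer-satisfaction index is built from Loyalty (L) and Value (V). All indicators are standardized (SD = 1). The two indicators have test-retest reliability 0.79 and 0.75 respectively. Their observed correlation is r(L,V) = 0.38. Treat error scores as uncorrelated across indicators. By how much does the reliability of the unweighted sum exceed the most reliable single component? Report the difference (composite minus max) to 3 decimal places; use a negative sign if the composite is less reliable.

0.043

Var(sum) = 2 + 0.76 = 2.76; true-score variance = 1.54 + 0.76 = 2.3; composite reliability = 0.8333.
Max component reliability = 0.7900.
Difference = 0.8333 − 0.7900 = 0.043.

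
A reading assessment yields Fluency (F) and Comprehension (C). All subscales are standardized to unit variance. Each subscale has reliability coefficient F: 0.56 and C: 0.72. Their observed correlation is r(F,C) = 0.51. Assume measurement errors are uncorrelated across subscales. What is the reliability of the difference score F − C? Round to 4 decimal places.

Var(F−C) = 1 + 1 − 2·0.51 = 2 − 1.02 = 0.98.
Under uncorrelated errors the observed covariances equal the true-score covariances, so only the own-variance terms attenuate.
True-score variance = [0.56 + 0.72] − 1.02 = 1.28 − 1.02 = 0.26.
Reliability = 0.26 / 0.98 = 0.2653.

0.2653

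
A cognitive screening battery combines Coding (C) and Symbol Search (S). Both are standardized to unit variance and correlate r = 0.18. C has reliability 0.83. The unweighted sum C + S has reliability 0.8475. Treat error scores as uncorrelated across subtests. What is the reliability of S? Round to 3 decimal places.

Var(C+S) = 2 + 2·0.18 = 2.360.
True-score variance = ρ_C + ρ_S + 2·0.18, so 0.8475 = (0.83 + ρ_S + 0.36) / 2.360.
ρ_S = 0.8475·2.360 − 0.83 − 0.36 = 0.810.

0.810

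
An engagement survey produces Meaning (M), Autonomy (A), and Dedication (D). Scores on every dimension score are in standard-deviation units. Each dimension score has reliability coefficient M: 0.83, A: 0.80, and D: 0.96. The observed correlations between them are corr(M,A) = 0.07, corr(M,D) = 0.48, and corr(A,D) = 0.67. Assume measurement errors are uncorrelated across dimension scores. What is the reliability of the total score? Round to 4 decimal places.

Var(M+A+D) = 3 + 2·[0.07 + 0.48 + 0.67] = 3 + 2.44 = 5.44.
Because errors are independent across components, Cov(Tᵢ,Tⱼ) = Cov(Xᵢ,Xⱼ); the off-diagonal part of the true-score variance is the same as above.
True-score variance = [0.83 + 0.80 + 0.96] + 2.44 = 2.59 + 2.44 = 5.03.
Reliability = 5.03 / 5.44 = 0.9246.

0.9246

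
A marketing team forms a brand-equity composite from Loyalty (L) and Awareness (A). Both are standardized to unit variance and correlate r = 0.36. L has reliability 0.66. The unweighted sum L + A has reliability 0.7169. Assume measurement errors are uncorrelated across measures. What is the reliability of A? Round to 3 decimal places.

Var(L+A) = 2 + 2·0.36 = 2.720.
True-score variance = ρ_L + ρ_A + 2·0.36, so 0.7169 = (0.66 + ρ_A + 0.72) / 2.720.
ρ_A = 0.7169·2.720 − 0.66 − 0.72 = 0.570.

0.570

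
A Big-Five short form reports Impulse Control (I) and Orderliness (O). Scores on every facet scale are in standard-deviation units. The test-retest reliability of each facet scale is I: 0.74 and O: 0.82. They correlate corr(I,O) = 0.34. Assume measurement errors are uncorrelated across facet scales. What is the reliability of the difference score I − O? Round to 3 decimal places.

0.667

Var(I−O) = 1 + 1 − 2·0.34 = 2 − 0.68 = 1.32.
With uncorrelated errors the cross-covariances are all true-score covariance, so they carry over unchanged; only the diagonal terms shrink to ρᵢσᵢ².
True-score variance = [0.74 + 0.82] − 0.68 = 1.56 − 0.68 = 0.88.
Reliability = 0.88 / 1.32 = 0.667.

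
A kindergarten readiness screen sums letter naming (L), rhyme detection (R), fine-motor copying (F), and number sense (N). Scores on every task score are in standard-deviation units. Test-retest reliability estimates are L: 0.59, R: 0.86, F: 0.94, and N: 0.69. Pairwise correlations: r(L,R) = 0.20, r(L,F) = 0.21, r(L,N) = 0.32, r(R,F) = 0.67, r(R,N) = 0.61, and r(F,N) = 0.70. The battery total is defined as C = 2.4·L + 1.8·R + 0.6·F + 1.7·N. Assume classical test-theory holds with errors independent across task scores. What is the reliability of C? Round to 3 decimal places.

0.843

Var(C) = 2.4² + 1.8² + 0.6² + 1.7² + 2·[4.32·0.20 + 1.44·0.21 + 4.08·0.32 + 1.08·0.67 + 3.06·0.61 + 1.02·0.70] = 12.25 + 11.5524 = 23.8024.
Because errors are independent across components, Cov(Tᵢ,Tⱼ) = Cov(Xᵢ,Xⱼ); the off-diagonal part of the true-score variance is the same as above.
True-score variance = [2.4²·0.59 + 1.8²·0.86 + 0.6²·0.94 + 1.7²·0.69] + 11.5524 = 8.5173 + 11.5524 = 20.0697.
Reliability = 20.0697 / 23.8024 = 0.843.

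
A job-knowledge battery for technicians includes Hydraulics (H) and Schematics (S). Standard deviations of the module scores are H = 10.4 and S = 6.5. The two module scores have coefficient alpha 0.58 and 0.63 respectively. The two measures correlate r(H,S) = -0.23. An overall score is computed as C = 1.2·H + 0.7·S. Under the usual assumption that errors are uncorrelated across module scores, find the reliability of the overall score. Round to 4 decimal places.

0.5139

Var(C) = 1.2²·10.4² + 0.7²·6.5² + 2·[0.84·10.4·6.5·(-0.23)] = 176.453 − 26.1206 = 150.332.
With uncorrelated errors the cross-covariances are all true-score covariance, so they carry over unchanged; only the diagonal terms shrink to ρᵢσᵢ².
True-score variance = [1.2²·10.4²·0.58 + 0.7²·6.5²·0.63] − 26.1206 = 103.378 − 26.1206 = 77.2572.
Reliability = 77.2572 / 150.332 = 0.5139.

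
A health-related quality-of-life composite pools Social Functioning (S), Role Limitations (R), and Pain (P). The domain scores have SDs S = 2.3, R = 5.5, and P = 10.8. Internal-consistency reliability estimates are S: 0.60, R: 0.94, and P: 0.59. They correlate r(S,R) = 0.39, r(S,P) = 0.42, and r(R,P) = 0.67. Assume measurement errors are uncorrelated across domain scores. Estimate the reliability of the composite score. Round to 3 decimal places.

Var(S+R+P) = 2.3² + 5.5² + 10.8² + 2·[2.3·5.5·0.39 + 2.3·10.8·0.42 + 5.5·10.8·0.67] = 152.18 + 110.329 = 262.509.
With uncorrelated errors the cross-covariances are all true-score covariance, so they carry over unchanged; only the diagonal terms shrink to ρᵢσᵢ².
True-score variance = [2.3²·0.60 + 5.5²·0.94 + 10.8²·0.59] + 110.329 = 100.427 + 110.329 = 210.755.
Reliability = 210.755 / 262.509 = 0.803.

0.803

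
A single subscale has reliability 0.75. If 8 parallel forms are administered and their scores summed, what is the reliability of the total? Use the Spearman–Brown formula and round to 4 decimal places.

0.9600

ρ_k = kρ / (1 + (k−1)ρ) = 8·0.75 / (1 + 7·0.75) = 6.000 / 6.250 = 0.9600.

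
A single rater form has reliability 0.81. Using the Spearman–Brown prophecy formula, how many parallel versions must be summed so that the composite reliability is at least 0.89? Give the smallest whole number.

k ≥ ρ*(1−ρ₁)/(ρ₁(1−ρ*)) = 0.89·0.19 / (0.81·0.11) = 1.898.
Smallest integer k = 2.

2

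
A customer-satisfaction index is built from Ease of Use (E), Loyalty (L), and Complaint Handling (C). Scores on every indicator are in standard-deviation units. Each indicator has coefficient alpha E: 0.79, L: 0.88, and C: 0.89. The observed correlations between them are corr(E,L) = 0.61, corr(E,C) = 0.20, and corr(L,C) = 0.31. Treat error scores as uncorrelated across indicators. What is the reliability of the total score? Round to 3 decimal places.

0.916

Var(E+L+C) = 3 + 2·[0.61 + 0.20 + 0.31] = 3 + 2.24 = 5.24.
Because errors are independent across components, Cov(Tᵢ,Tⱼ) = Cov(Xᵢ,Xⱼ); the off-diagonal part of the true-score variance is the same as above.
True-score variance = [0.79 + 0.88 + 0.89] + 2.24 = 2.56 + 2.24 = 4.8.
Reliability = 4.8 / 5.24 = 0.916.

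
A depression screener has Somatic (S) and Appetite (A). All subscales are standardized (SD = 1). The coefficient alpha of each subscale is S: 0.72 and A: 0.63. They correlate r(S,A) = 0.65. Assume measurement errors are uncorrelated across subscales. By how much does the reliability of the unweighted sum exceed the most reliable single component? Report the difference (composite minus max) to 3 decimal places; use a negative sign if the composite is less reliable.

Var(sum) = 2 + 1.3 = 3.3; true-score variance = 1.35 + 1.3 = 2.65; composite reliability = 0.8030.
Max component reliability = 0.7200.
Difference = 0.8030 − 0.7200 = 0.083.

0.083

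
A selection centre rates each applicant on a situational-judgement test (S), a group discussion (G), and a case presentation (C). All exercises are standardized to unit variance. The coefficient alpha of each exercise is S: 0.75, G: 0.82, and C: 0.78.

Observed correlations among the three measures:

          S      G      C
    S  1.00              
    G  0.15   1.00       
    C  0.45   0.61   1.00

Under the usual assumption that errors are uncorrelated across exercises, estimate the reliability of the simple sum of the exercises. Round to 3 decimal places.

0.880

Var(S+G+C) = 3 + 2·[0.15 + 0.45 + 0.61] = 3 + 2.42 = 5.42.
With uncorrelated errors the cross-covariances are all true-score covariance, so they carry over unchanged; only the diagonal terms shrink to ρᵢσᵢ².
True-score variance = [0.75 + 0.82 + 0.78] + 2.42 = 2.35 + 2.42 = 4.77.
Reliability = 4.77 / 5.42 = 0.880.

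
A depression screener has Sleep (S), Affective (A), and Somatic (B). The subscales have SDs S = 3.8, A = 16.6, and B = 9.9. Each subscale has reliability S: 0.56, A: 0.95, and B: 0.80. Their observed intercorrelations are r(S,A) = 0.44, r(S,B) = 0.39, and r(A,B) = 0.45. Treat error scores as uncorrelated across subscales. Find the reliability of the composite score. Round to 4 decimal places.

Var(S+A+B) = 3.8² + 16.6² + 9.9² + 2·[3.8·16.6·0.44 + 3.8·9.9·0.39 + 16.6·9.9·0.45] = 388.01 + 232.76 = 620.77.
Because errors are independent across components, Cov(Tᵢ,Tⱼ) = Cov(Xᵢ,Xⱼ); the off-diagonal part of the true-score variance is the same as above.
True-score variance = [3.8²·0.56 + 16.6²·0.95 + 9.9²·0.80] + 232.76 = 348.276 + 232.76 = 581.036.
Reliability = 581.036 / 620.77 = 0.9360.

0.9360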